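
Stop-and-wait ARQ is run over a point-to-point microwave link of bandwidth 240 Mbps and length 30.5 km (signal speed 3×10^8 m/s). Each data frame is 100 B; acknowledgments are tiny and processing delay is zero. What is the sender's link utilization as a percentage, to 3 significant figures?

1.61 %

t_tx = L/R = 800/240000000 = 3.33333e-06 s.
t_prop = 30500/300000000 = 0.000101667 s; RTT = 0.000203333 s.
Cycle = t_tx + RTT = 0.000206667 s.
Utilization = t_tx / cycle = 3.33333e-06/0.000206667 = 1.61 %.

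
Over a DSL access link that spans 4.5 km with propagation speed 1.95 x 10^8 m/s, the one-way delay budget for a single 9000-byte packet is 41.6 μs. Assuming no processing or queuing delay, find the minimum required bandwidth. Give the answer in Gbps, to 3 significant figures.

3.89 Gbps

L = 72000 bits.
Propagation delay = 4500 / 195000000 = 23.0769 μs.
Transmission budget = 41.6 − 23.0769 = 18.5231 μs.
R ≥ L / t_tx = 72000 bits / 1.85231e-05 s = 3.89 Gbps.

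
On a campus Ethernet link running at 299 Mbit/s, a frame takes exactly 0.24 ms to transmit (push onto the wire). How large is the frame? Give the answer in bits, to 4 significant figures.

L = R × t_tx = 299000000 b/s × 0.00024 s = 71760 bits.

71760 bits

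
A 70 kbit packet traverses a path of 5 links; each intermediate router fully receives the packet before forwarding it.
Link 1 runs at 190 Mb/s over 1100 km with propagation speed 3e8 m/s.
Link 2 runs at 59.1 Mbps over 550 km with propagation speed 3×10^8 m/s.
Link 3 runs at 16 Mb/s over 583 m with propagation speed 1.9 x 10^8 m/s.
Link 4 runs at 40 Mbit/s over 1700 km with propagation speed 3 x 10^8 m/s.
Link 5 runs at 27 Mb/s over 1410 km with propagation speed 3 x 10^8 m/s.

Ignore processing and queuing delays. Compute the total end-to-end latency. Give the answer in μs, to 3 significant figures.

26100 μs

L = 70000 bits.
Transmission delays (L/R per hop): 368.421, 1184.43, 4375, 1750, 2592.59 μs; sum = 10270.4 μs.
Propagation delays (d/s per hop): 3666.67, 1833.33, 3.06842, 5666.67, 4700 μs; sum = 15869.7 μs.
End-to-end = 26100 μs.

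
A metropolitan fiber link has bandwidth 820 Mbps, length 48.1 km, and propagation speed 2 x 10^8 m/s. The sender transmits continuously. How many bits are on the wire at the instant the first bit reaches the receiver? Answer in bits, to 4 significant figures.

197200 bits

Propagation delay = 48100 / 200000000 = 0.0002405 s.
BDP = R × t_prop = 820000000 × 0.0002405 = 197210 bits.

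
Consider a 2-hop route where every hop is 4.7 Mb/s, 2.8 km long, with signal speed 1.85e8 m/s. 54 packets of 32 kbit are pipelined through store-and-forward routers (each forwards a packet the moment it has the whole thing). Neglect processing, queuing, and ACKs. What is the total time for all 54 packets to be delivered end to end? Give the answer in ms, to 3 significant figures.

Per-hop transmission t_tx = L/R = 32000/4700000 = 6.80851 ms.
Per-hop propagation t_prop = 2800/185000000 = 0.0151351 ms.
Pipeline fill: first packet needs 2·t_tx to clear all hops; remaining 53 packets each add one t_tx.
Total = (2+54-1)·t_tx + 2·t_prop = 55·6.80851 + 2·0.0151351 = 374 ms.

374 ms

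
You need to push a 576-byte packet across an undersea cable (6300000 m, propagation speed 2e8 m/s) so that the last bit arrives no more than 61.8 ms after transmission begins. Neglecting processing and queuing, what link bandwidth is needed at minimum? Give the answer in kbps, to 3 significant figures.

L = 4608 bits.
Propagation delay = 6300000 / 200000000 = 31.5 ms.
Transmission budget = 61.8 − 31.5 = 30.3 ms.
R ≥ L / t_tx = 4608 bits / 0.0303 s = 152 kbps.

152 kbps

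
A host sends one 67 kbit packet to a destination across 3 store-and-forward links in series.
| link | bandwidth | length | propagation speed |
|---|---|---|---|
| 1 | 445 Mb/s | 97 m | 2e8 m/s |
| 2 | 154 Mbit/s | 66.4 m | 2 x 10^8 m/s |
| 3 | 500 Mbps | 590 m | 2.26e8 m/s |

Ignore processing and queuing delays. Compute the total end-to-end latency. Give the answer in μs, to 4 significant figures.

L = 67000 bits.
Transmission delays (L/R per hop): 150.562, 435.065, 134 μs; sum = 719.627 μs.
Propagation delays (d/s per hop): 0.485, 0.332, 2.61062 μs; sum = 3.42762 μs.
End-to-end = 723.1 μs.

723.1 μs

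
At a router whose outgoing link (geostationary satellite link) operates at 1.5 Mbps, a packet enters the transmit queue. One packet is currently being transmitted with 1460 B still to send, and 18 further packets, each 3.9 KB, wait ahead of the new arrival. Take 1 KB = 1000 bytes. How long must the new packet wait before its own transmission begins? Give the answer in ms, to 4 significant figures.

382.2 ms

Each queued packet: L/R = 31200/1500000 = 20.8 ms.
18 queued → 374.4 ms.
Plus remaining 11680 bits of current packet: 7.78667 ms.
Queuing delay = 382.2 ms.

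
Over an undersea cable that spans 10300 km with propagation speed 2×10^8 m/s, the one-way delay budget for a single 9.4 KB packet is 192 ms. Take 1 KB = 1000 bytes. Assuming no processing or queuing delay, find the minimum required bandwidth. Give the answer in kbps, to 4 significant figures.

L = 75200 bits.
Propagation delay = 10300000 / 200000000 = 51.5 ms.
Transmission budget = 192 − 51.5 = 140.5 ms.
R ≥ L / t_tx = 75200 bits / 0.1405 s = 535.2 kbps.

535.2 kbps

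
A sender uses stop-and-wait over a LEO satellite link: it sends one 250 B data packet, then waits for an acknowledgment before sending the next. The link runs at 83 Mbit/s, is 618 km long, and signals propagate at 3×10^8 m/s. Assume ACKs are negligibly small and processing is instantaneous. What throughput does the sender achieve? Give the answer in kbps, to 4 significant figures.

t_tx = L/R = 2000/83000000 = 2.40964e-05 s.
t_prop = 618000/300000000 = 0.00206 s; RTT = 0.00412 s.
Cycle = t_tx + RTT = 0.0041441 s.
Throughput = L / cycle = 2000 / 0.0041441 = 482.6 kbps.

482.6 kbps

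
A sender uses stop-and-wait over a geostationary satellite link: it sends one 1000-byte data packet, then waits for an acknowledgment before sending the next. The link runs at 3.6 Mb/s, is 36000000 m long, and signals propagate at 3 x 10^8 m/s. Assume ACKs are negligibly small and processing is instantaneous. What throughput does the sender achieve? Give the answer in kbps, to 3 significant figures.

t_tx = L/R = 8000/3600000 = 0.00222222 s.
t_prop = 36000000/300000000 = 0.12 s; RTT = 0.24 s.
Cycle = t_tx + RTT = 0.242222 s.
Throughput = L / cycle = 8000 / 0.242222 = 33.0 kbps.

33.0 kbps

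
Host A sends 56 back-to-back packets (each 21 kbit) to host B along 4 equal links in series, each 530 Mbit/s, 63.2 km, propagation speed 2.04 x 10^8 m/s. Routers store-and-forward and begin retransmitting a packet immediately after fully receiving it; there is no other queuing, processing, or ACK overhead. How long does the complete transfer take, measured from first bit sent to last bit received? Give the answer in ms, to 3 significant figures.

Per-hop transmission t_tx = L/R = 21000/530000000 = 0.0396226 ms.
Per-hop propagation t_prop = 63200/204000000 = 0.309804 ms.
Pipeline fill: first packet needs 4·t_tx to clear all hops; remaining 55 packets each add one t_tx.
Total = (4+56-1)·t_tx + 4·t_prop = 59·0.0396226 + 4·0.309804 = 3.58 ms.

3.58 ms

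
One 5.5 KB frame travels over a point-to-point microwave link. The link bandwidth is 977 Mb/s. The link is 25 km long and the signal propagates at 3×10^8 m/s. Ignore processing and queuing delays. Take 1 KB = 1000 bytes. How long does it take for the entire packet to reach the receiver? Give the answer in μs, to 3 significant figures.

L = 44000 bits.
Transmission delay = L/R = 44000 / 977000000 = 45.0358 μs.
Propagation delay = d/s = 25000 m / 300000000 m/s = 83.3333 μs.
Total = 128 μs.

128 μs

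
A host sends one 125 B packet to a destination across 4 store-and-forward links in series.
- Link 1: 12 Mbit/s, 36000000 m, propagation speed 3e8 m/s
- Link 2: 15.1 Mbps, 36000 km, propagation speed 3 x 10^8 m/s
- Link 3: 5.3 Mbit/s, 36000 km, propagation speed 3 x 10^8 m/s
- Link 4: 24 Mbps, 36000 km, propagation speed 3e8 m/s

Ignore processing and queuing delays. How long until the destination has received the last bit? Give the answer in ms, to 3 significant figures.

480 ms

L = 125 × 8 = 1000 bits.
Transmission delays (L/R per hop): 0.0833333, 0.0662252, 0.188679, 0.0416667 ms; sum = 0.379904 ms.
Propagation delays (d/s per hop): 120, 120, 120, 120 ms; sum = 480 ms.
End-to-end = 480 ms.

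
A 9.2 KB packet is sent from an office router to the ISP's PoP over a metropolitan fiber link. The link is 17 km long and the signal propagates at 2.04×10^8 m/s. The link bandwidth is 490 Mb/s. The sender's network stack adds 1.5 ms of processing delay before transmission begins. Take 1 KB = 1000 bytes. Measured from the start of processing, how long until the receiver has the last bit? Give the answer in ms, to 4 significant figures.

1.734 ms

L = 73600 bits.
Transmission delay = L/R = 73600 / 490000000 = 0.150204 ms.
Propagation delay = d/s = 17000 m / 204000000 m/s = 0.0833333 ms.
Plus processing delay 1.5 ms = 1.5 ms.
Total = 1.734 ms.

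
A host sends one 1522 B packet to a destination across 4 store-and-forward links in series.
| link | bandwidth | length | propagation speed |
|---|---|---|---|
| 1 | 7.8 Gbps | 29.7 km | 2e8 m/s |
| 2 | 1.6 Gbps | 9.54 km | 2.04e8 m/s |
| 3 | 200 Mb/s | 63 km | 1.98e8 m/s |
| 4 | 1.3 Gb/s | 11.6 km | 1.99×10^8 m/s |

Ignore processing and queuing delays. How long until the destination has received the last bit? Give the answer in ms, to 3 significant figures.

0.651 ms

L = 1522 × 8 = 12176 bits.
Transmission delays (L/R per hop): 0.00156103, 0.00761, 0.06088, 0.00936615 ms; sum = 0.0794172 ms.
Propagation delays (d/s per hop): 0.1485, 0.0467647, 0.318182, 0.0582915 ms; sum = 0.571738 ms.
End-to-end = 0.651 ms.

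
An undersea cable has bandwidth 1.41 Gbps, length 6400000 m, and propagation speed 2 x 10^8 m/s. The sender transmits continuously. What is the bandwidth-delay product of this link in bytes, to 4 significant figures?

5640000 bytes

Propagation delay = 6400000 / 200000000 = 0.032 s.
BDP = R × t_prop = 1410000000 × 0.032 = 45120000 bits.
In bytes: 45120000/8 = 5640000 bytes.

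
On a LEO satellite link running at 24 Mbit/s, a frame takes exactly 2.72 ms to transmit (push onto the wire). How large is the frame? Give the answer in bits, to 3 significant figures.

L = R × t_tx = 24000000 b/s × 0.00272 s = 65280 bits.

65300 bits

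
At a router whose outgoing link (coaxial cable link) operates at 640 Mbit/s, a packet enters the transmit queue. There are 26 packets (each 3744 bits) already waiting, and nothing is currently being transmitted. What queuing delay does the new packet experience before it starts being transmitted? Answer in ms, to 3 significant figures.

0.152 ms

Each queued packet: L/R = 3744/640000000 = 0.00585 ms.
26 queued → 0.1521 ms.
Queuing delay = 0.152 ms.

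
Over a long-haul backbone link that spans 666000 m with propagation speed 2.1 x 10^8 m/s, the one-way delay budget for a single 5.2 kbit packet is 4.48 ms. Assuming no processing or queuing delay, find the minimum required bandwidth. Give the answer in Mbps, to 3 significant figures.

3.97 Mbps

Propagation delay = 666000 / 210000000 = 3.17143 ms.
Transmission budget = 4.48 − 3.17143 = 1.30857 ms.
R ≥ L / t_tx = 5200 bits / 0.00130857 s = 3.97 Mbps.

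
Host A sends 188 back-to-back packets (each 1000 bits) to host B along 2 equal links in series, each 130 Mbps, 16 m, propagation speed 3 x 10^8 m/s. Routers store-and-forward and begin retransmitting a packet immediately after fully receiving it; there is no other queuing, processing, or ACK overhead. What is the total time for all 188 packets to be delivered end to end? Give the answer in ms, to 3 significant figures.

1.45 ms

Per-hop transmission t_tx = L/R = 1000/130000000 = 0.00769231 ms.
Per-hop propagation t_prop = 16/300000000 = 5.33333e-05 ms.
Pipeline fill: first packet needs 2·t_tx to clear all hops; remaining 187 packets each add one t_tx.
Total = (2+188-1)·t_tx + 2·t_prop = 189·0.00769231 + 2·5.33333e-05 = 1.45 ms.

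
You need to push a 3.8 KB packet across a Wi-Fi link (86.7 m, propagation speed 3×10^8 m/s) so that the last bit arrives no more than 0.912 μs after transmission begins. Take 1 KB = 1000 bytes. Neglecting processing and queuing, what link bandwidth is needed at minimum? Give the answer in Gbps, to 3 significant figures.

L = 30400 bits.
Propagation delay = 86.7 / 300000000 = 0.289 μs.
Transmission budget = 0.912 − 0.289 = 0.623 μs.
R ≥ L / t_tx = 30400 bits / 6.23e-07 s = 48.8 Gbps.

48.8 Gbps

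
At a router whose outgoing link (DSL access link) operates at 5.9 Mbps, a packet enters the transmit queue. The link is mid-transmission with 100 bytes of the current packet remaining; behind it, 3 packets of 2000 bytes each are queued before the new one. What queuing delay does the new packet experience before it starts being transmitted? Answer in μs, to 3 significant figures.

Each queued packet: L/R = 16000/5900000 = 2711.86 μs.
3 queued → 8135.59 μs.
Plus remaining 800 bits of current packet: 135.593 μs.
Queuing delay = 8270 μs.

8270 μs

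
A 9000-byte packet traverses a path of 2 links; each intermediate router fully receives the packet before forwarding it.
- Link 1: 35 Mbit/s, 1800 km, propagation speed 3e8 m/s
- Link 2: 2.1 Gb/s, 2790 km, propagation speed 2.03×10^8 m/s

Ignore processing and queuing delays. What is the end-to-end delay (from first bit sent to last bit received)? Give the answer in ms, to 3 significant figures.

L = 9000 × 8 = 72000 bits.
Transmission delays (L/R per hop): 2.05714, 0.0342857 ms; sum = 2.09143 ms.
Propagation delays (d/s per hop): 6, 13.7438 ms; sum = 19.7438 ms.
End-to-end = 21.8 ms.

21.8 ms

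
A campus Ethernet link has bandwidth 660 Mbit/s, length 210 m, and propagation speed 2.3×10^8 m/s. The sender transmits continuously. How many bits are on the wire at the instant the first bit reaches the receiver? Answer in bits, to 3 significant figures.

Propagation delay = 210 / 2.3e+08 = 9.13043e-07 s.
BDP = R × t_prop = 660000000 × 9.13043e-07 = 602.609 bits.

603 bits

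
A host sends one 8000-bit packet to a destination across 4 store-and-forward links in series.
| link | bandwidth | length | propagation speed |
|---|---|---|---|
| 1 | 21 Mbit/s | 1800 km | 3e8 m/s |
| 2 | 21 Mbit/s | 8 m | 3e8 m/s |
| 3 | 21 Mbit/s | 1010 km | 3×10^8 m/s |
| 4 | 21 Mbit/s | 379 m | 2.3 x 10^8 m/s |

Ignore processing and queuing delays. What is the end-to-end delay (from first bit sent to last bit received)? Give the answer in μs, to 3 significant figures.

Transmission delay per hop = L/R = 8000/21000000 = 380.952 μs; 4 hops → 1523.81 μs.
Propagation delays (d/s per hop): 6000, 0.0266667, 3366.67, 1.64783 μs; sum = 9368.34 μs.
End-to-end = 10900 μs.

10900 μs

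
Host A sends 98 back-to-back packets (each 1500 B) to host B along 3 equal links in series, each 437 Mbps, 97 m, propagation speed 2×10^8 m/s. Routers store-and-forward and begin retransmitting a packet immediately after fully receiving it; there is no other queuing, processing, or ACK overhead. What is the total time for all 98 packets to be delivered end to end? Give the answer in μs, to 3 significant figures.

2750 μs

Per-hop transmission t_tx = L/R = 12000/437000000 = 27.46 μs.
Per-hop propagation t_prop = 97/200000000 = 0.485 μs.
Pipeline fill: first packet needs 3·t_tx to clear all hops; remaining 97 packets each add one t_tx.
Total = (3+98-1)·t_tx + 3·t_prop = 100·27.46 + 3·0.485 = 2750 μs.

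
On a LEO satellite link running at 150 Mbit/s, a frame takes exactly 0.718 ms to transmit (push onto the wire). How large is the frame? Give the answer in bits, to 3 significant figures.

108000 bits

L = R × t_tx = 150000000 b/s × 0.000718 s = 107700 bits.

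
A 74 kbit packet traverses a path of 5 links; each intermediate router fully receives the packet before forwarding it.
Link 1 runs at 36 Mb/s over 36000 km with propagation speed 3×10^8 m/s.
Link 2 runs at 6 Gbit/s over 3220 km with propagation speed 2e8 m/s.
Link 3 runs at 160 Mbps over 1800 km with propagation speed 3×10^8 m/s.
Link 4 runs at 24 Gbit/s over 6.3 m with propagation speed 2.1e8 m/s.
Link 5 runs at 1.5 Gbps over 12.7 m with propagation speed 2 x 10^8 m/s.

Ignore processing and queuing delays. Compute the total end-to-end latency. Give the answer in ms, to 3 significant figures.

L = 74000 bits.
Transmission delays (L/R per hop): 2.05556, 0.0123333, 0.4625, 0.00308333, 0.0493333 ms; sum = 2.58281 ms.
Propagation delays (d/s per hop): 120, 16.1, 6, 3e-05, 6.35e-05 ms; sum = 142.1 ms.
End-to-end = 145 ms.

145 ms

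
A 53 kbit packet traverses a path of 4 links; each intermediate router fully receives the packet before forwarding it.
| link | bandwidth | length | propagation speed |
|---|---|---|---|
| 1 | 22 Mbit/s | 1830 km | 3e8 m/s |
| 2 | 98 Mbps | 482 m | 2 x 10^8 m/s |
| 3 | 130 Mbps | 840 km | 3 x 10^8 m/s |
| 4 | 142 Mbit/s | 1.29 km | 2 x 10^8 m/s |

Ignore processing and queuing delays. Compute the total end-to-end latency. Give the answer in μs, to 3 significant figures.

L = 53000 bits.
Transmission delays (L/R per hop): 2409.09, 540.816, 407.692, 373.239 μs; sum = 3730.84 μs.
Propagation delays (d/s per hop): 6100, 2.41, 2800, 6.45 μs; sum = 8908.86 μs.
End-to-end = 12600 μs.

12600 μs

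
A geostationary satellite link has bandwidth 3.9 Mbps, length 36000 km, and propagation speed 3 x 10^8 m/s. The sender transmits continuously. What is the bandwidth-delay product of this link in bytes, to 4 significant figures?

Propagation delay = 36000000 / 300000000 = 0.12 s.
BDP = R × t_prop = 3900000 × 0.12 = 468000 bits.
In bytes: 468000/8 = 58500 bytes.

58500 bytes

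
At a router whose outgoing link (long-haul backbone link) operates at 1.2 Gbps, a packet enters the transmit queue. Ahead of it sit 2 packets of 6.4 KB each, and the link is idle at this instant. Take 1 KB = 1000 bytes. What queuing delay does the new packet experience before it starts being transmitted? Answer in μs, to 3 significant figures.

85.3 μs

Each queued packet: L/R = 51200/1200000000 = 42.6667 μs.
2 queued → 85.3333 μs.
Queuing delay = 85.3 μs.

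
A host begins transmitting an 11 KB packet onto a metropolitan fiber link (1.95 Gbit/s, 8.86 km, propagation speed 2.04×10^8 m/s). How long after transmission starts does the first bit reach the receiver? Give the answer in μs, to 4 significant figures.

43.43 μs

First bit experiences only propagation delay: d/s = 8860/204000000 = 43.43 μs.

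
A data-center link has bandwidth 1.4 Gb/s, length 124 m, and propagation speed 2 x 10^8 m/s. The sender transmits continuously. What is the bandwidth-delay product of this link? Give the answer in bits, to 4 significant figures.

Propagation delay = 124 / 200000000 = 6.2e-07 s.
BDP = R × t_prop = 1400000000 × 6.2e-07 = 868 bits.

868.0 bits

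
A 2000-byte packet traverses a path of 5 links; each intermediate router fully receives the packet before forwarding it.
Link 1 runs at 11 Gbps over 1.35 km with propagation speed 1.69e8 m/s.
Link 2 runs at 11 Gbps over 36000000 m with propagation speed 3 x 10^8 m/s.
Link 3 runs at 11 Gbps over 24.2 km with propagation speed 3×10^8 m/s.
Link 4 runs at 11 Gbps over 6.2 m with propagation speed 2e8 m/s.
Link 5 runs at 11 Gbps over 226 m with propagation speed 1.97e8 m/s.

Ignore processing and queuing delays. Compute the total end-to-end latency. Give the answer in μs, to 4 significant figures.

120100 μs

L = 2000 × 8 = 16000 bits.
Transmission delay per hop = L/R = 16000/11000000000 = 1.45455 μs; 5 hops → 7.27273 μs.
Propagation delays (d/s per hop): 7.98817, 120000, 80.6667, 0.031, 1.14721 μs; sum = 120090 μs.
End-to-end = 120100 μs.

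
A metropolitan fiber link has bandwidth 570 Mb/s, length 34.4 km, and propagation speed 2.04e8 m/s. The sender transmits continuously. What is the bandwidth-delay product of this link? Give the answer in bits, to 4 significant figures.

Propagation delay = 34400 / 204000000 = 0.000168627 s.
BDP = R × t_prop = 570000000 × 0.000168627 = 96117.6 bits.

96120 bits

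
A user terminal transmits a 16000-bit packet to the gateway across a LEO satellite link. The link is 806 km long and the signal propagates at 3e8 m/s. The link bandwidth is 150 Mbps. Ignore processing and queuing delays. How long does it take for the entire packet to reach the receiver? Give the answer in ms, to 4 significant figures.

Transmission delay = L/R = 16000 / 150000000 = 0.106667 ms.
Propagation delay = d/s = 806000 m / 300000000 m/s = 2.68667 ms.
Total = 2.793 ms.

2.793 ms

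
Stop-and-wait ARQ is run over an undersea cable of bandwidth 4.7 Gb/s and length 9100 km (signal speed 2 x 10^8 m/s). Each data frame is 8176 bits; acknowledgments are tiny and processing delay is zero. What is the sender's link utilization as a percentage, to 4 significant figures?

0.001912 %

t_tx = L/R = 8176/4700000000 = 1.73957e-06 s.
t_prop = 9100000/200000000 = 0.0455 s; RTT = 0.091 s.
Cycle = t_tx + RTT = 0.0910017 s.
Utilization = t_tx / cycle = 1.73957e-06/0.0910017 = 0.001912 %.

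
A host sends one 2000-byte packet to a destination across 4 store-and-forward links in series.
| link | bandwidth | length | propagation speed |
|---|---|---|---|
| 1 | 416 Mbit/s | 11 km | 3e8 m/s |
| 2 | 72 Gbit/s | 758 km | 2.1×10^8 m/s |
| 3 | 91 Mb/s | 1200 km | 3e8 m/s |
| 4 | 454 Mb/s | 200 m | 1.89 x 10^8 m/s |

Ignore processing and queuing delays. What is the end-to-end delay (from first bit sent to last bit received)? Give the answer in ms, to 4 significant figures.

7.897 ms

L = 2000 × 8 = 16000 bits.
Transmission delays (L/R per hop): 0.0384615, 0.000222222, 0.175824, 0.0352423 ms; sum = 0.24975 ms.
Propagation delays (d/s per hop): 0.0366667, 3.60952, 4, 0.0010582 ms; sum = 7.64725 ms.
End-to-end = 7.897 ms.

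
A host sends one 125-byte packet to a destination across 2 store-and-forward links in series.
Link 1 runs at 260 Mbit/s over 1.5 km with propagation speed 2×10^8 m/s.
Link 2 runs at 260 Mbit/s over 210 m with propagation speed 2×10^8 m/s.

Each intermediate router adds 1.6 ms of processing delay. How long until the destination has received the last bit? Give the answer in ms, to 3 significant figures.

1.62 ms

L = 125 × 8 = 1000 bits.
Transmission delay per hop = L/R = 1000/260000000 = 0.00384615 ms; 2 hops → 0.00769231 ms.
Propagation delays (d/s per hop): 0.0075, 0.00105 ms; sum = 0.00855 ms.
Processing at 1 router(s): 1 × 1.6 ms = 1.6 ms.
End-to-end = 1.62 ms.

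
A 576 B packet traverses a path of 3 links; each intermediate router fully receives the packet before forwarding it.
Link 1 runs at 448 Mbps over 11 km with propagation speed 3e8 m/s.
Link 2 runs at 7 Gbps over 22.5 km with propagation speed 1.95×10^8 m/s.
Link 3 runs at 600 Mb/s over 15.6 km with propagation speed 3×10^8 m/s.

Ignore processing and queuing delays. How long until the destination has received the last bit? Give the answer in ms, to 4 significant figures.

L = 576 × 8 = 4608 bits.
Transmission delays (L/R per hop): 0.0102857, 0.000658286, 0.00768 ms; sum = 0.018624 ms.
Propagation delays (d/s per hop): 0.0366667, 0.115385, 0.052 ms; sum = 0.204051 ms.
End-to-end = 0.2227 ms.

0.2227 ms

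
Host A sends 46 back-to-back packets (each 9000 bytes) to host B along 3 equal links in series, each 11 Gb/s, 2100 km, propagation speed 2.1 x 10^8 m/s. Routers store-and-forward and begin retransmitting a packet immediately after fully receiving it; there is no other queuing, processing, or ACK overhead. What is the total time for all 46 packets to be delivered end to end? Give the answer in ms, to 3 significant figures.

Per-hop transmission t_tx = L/R = 72000/11000000000 = 0.00654545 ms.
Per-hop propagation t_prop = 2100000/210000000 = 10 ms.
Pipeline fill: first packet needs 3·t_tx to clear all hops; remaining 45 packets each add one t_tx.
Total = (3+46-1)·t_tx + 3·t_prop = 48·0.00654545 + 3·10 = 30.3 ms.

30.3 ms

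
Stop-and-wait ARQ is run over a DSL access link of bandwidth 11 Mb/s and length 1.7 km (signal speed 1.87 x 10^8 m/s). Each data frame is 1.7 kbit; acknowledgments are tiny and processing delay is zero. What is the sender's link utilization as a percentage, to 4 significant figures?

89.47 %

t_tx = L/R = 1700/11000000 = 0.000154545 s.
t_prop = 1700/187000000 = 9.09091e-06 s; RTT = 1.81818e-05 s.
Cycle = t_tx + RTT = 0.000172727 s.
Utilization = t_tx / cycle = 0.000154545/0.000172727 = 89.47 %.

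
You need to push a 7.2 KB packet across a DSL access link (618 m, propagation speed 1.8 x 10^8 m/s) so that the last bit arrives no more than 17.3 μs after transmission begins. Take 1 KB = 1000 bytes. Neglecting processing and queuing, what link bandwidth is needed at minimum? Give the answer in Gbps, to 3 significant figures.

L = 57600 bits.
Propagation delay = 618 / 180000000 = 3.43333 μs.
Transmission budget = 17.3 − 3.43333 = 13.8667 μs.
R ≥ L / t_tx = 57600 bits / 1.38667e-05 s = 4.15 Gbps.

4.15 Gbps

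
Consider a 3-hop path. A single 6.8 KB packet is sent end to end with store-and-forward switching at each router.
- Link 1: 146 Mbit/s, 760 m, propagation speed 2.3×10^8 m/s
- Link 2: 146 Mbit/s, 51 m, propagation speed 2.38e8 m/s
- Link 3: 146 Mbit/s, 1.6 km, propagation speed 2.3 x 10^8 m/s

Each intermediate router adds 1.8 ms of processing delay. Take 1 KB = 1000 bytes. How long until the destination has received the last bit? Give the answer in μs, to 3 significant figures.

4730 μs

L = 54400 bits.
Transmission delay per hop = L/R = 54400/146000000 = 372.603 μs; 3 hops → 1117.81 μs.
Propagation delays (d/s per hop): 3.30435, 0.214286, 6.95652 μs; sum = 10.4752 μs.
Processing at 2 router(s): 2 × 1.8 ms = 3600 μs.
End-to-end = 4730 μs.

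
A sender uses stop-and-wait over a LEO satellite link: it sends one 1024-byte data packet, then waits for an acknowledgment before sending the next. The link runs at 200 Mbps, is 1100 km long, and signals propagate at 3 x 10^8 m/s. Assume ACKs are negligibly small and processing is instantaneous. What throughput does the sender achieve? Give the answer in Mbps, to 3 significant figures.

1.11 Mbps

t_tx = L/R = 8192/200000000 = 4.096e-05 s.
t_prop = 1100000/300000000 = 0.00366667 s; RTT = 0.00733333 s.
Cycle = t_tx + RTT = 0.00737429 s.
Throughput = L / cycle = 8192 / 0.00737429 = 1.11 Mbps.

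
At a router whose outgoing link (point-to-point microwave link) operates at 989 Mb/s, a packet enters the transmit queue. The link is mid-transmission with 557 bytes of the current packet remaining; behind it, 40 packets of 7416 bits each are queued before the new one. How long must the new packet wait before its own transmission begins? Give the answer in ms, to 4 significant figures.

Each queued packet: L/R = 7416/989000000 = 0.00749848 ms.
40 queued → 0.299939 ms.
Plus remaining 4456 bits of current packet: 0.00450556 ms.
Queuing delay = 0.3044 ms.

0.3044 ms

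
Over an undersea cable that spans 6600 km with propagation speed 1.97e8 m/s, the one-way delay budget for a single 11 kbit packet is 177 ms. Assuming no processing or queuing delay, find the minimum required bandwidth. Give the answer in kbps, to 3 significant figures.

76.7 kbps

Propagation delay = 6600000 / 197000000 = 33.5025 ms.
Transmission budget = 177 − 33.5025 = 143.497 ms.
R ≥ L / t_tx = 11000 bits / 0.143497 s = 76.7 kbps.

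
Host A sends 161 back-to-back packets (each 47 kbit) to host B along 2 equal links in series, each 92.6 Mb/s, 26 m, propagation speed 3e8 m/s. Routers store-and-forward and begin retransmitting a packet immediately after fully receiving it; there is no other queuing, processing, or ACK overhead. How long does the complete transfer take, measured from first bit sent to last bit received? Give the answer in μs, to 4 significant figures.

Per-hop transmission t_tx = L/R = 47000/92600000 = 507.559 μs.
Per-hop propagation t_prop = 26/300000000 = 0.0866667 μs.
Pipeline fill: first packet needs 2·t_tx to clear all hops; remaining 160 packets each add one t_tx.
Total = (2+161-1)·t_tx + 2·t_prop = 162·507.559 + 2·0.0866667 = 82220 μs.

82220 μs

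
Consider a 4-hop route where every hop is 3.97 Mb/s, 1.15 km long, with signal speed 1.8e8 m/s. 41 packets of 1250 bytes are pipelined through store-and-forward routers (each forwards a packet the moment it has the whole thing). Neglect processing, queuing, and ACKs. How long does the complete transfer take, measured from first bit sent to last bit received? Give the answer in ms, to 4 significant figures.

110.9 ms

Per-hop transmission t_tx = L/R = 10000/3970000 = 2.51889 ms.
Per-hop propagation t_prop = 1150/180000000 = 0.00638889 ms.
Pipeline fill: first packet needs 4·t_tx to clear all hops; remaining 40 packets each add one t_tx.
Total = (4+41-1)·t_tx + 4·t_prop = 44·2.51889 + 4·0.00638889 = 110.9 ms.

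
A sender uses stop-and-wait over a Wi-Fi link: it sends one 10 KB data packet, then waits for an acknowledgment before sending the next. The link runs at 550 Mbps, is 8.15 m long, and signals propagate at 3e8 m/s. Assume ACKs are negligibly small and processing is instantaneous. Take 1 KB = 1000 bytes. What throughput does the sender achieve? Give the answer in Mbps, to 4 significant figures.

549.8 Mbps

t_tx = L/R = 80000/550000000 = 0.000145455 s.
t_prop = 8.15/300000000 = 2.71667e-08 s; RTT = 5.43333e-08 s.
Cycle = t_tx + RTT = 0.000145509 s.
Throughput = L / cycle = 80000 / 0.000145509 = 549.8 Mbps.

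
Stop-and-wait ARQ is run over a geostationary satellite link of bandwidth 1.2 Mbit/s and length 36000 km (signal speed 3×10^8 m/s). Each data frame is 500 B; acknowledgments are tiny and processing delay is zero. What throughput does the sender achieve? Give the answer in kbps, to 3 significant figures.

16.4 kbps

t_tx = L/R = 4000/1200000 = 0.00333333 s.
t_prop = 36000000/300000000 = 0.12 s; RTT = 0.24 s.
Cycle = t_tx + RTT = 0.243333 s.
Throughput = L / cycle = 4000 / 0.243333 = 16.4 kbps.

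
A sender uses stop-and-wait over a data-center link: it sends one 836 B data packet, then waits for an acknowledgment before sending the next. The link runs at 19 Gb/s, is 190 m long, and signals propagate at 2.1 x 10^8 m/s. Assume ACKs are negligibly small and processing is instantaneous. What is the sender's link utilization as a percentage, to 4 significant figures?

t_tx = L/R = 6688/19000000000 = 3.52e-07 s.
t_prop = 190/210000000 = 9.04762e-07 s; RTT = 1.80952e-06 s.
Cycle = t_tx + RTT = 2.16152e-06 s.
Utilization = t_tx / cycle = 3.52e-07/2.16152e-06 = 16.28 %.

16.28 %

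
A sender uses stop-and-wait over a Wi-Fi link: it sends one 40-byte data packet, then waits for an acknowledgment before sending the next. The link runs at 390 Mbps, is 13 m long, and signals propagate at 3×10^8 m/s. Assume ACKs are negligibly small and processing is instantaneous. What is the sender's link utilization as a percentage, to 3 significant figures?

t_tx = L/R = 320/390000000 = 8.20513e-07 s.
t_prop = 13/300000000 = 4.33333e-08 s; RTT = 8.66667e-08 s.
Cycle = t_tx + RTT = 9.07179e-07 s.
Utilization = t_tx / cycle = 8.20513e-07/9.07179e-07 = 90.4 %.

90.4 %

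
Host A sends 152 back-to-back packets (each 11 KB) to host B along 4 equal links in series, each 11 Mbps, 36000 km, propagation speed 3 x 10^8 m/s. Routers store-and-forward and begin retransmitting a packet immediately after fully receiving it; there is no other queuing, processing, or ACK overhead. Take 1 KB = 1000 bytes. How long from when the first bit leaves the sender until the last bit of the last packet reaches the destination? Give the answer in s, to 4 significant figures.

Per-hop transmission t_tx = L/R = 88000/11000000 = 0.008 s.
Per-hop propagation t_prop = 36000000/300000000 = 0.12 s.
Pipeline fill: first packet needs 4·t_tx to clear all hops; remaining 151 packets each add one t_tx.
Total = (4+152-1)·t_tx + 4·t_prop = 155·0.008 + 4·0.12 = 1.720 s.

1.720 s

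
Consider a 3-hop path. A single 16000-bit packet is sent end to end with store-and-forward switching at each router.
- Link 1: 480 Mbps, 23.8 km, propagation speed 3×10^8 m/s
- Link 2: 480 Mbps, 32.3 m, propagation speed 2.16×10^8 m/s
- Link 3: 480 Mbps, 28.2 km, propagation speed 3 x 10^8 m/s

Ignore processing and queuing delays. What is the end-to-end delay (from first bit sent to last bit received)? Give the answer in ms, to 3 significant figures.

Transmission delay per hop = L/R = 16000/480000000 = 0.0333333 ms; 3 hops → 0.1 ms.
Propagation delays (d/s per hop): 0.0793333, 0.000149537, 0.094 ms; sum = 0.173483 ms.
End-to-end = 0.273 ms.

0.273 ms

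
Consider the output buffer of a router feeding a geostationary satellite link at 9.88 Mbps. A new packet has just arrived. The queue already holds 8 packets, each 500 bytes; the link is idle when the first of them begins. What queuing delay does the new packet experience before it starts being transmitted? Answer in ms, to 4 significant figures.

3.239 ms

Each queued packet: L/R = 4000/9880000 = 0.404858 ms.
8 queued → 3.23887 ms.
Queuing delay = 3.239 ms.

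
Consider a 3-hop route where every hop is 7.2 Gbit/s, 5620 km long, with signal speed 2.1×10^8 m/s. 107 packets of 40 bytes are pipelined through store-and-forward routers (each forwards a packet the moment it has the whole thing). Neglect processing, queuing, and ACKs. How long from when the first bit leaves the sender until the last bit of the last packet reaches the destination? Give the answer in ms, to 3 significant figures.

80.3 ms

Per-hop transmission t_tx = L/R = 320/7200000000 = 4.44444e-05 ms.
Per-hop propagation t_prop = 5620000/210000000 = 26.7619 ms.
Pipeline fill: first packet needs 3·t_tx to clear all hops; remaining 106 packets each add one t_tx.
Total = (3+107-1)·t_tx + 3·t_prop = 109·4.44444e-05 + 3·26.7619 = 80.3 ms.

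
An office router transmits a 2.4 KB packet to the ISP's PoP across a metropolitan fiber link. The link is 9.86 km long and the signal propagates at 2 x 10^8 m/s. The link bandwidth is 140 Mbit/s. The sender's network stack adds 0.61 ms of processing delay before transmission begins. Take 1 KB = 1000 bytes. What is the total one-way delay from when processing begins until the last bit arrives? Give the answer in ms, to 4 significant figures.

L = 19200 bits.
Transmission delay = L/R = 19200 / 140000000 = 0.137143 ms.
Propagation delay = d/s = 9860 m / 200000000 m/s = 0.0493 ms.
Plus processing delay 0.61 ms = 0.61 ms.
Total = 0.7964 ms.

0.7964 ms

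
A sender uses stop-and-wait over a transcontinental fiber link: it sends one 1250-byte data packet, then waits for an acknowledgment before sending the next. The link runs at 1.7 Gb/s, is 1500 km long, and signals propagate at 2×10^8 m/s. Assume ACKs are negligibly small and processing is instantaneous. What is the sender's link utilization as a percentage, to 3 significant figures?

0.0392 %

t_tx = L/R = 10000/1700000000 = 5.88235e-06 s.
t_prop = 1500000/200000000 = 0.0075 s; RTT = 0.015 s.
Cycle = t_tx + RTT = 0.0150059 s.
Utilization = t_tx / cycle = 5.88235e-06/0.0150059 = 0.0392 %.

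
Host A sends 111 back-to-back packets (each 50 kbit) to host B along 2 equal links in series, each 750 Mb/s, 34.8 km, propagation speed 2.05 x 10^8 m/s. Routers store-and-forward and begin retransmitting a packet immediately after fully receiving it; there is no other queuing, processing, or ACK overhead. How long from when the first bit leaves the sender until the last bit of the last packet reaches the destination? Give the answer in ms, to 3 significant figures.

7.81 ms

Per-hop transmission t_tx = L/R = 50000/750000000 = 0.0666667 ms.
Per-hop propagation t_prop = 34800/2.05e+08 = 0.169756 ms.
Pipeline fill: first packet needs 2·t_tx to clear all hops; remaining 110 packets each add one t_tx.
Total = (2+111-1)·t_tx + 2·t_prop = 112·0.0666667 + 2·0.169756 = 7.81 ms.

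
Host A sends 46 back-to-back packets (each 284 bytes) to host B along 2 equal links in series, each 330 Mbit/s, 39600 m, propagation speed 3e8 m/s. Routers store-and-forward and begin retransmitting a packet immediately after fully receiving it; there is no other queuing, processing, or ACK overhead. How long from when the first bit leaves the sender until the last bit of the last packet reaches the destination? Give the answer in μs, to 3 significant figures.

588 μs

Per-hop transmission t_tx = L/R = 2272/330000000 = 6.88485 μs.
Per-hop propagation t_prop = 39600/300000000 = 132 μs.
Pipeline fill: first packet needs 2·t_tx to clear all hops; remaining 45 packets each add one t_tx.
Total = (2+46-1)·t_tx + 2·t_prop = 47·6.88485 + 2·132 = 588 μs.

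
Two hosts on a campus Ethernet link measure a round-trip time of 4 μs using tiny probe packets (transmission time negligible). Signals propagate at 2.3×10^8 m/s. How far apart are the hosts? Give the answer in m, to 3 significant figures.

One-way propagation = RTT/2 = 2 μs.
d = s × t = 2.3e+08 × 2e-06 = 460 m.

460 m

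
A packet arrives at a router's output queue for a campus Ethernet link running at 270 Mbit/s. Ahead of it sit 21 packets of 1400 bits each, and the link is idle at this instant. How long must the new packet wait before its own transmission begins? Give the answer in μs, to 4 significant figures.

108.9 μs

Each queued packet: L/R = 1400/270000000 = 5.18519 μs.
21 queued → 108.889 μs.
Queuing delay = 108.9 μs.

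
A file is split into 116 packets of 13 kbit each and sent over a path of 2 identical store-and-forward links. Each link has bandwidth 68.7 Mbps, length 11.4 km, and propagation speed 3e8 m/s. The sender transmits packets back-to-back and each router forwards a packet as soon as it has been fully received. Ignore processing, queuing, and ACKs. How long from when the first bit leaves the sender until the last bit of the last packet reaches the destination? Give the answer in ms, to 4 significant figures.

Per-hop transmission t_tx = L/R = 13000/68700000 = 0.189229 ms.
Per-hop propagation t_prop = 11400/300000000 = 0.038 ms.
Pipeline fill: first packet needs 2·t_tx to clear all hops; remaining 115 packets each add one t_tx.
Total = (2+116-1)·t_tx + 2·t_prop = 117·0.189229 + 2·0.038 = 22.22 ms.

22.22 ms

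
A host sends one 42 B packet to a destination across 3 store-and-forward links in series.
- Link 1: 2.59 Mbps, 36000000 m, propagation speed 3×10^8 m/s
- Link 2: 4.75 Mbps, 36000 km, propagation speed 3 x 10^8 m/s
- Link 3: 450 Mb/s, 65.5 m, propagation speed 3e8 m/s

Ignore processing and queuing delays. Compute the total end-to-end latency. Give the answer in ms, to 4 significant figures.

240.2 ms

L = 42 × 8 = 336 bits.
Transmission delays (L/R per hop): 0.12973, 0.0707368, 0.000746667 ms; sum = 0.201213 ms.
Propagation delays (d/s per hop): 120, 120, 0.000218333 ms; sum = 240 ms.
End-to-end = 240.2 ms.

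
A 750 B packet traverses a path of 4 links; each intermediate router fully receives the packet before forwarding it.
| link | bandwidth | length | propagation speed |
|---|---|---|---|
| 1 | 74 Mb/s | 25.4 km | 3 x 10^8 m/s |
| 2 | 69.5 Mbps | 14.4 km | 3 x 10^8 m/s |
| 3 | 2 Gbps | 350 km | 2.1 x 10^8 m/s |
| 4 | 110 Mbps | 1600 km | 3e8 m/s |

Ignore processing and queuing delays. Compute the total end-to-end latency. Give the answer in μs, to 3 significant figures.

L = 750 × 8 = 6000 bits.
Transmission delays (L/R per hop): 81.0811, 86.3309, 3, 54.5455 μs; sum = 224.957 μs.
Propagation delays (d/s per hop): 84.6667, 48, 1666.67, 5333.33 μs; sum = 7132.67 μs.
End-to-end = 7360 μs.

7360 μs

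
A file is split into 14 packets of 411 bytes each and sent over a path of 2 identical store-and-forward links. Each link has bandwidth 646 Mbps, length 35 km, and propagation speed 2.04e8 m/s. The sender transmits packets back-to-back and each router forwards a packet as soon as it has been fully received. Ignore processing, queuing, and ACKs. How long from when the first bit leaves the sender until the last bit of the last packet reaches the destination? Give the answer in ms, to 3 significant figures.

Per-hop transmission t_tx = L/R = 3288/646000000 = 0.00508978 ms.
Per-hop propagation t_prop = 35000/204000000 = 0.171569 ms.
Pipeline fill: first packet needs 2·t_tx to clear all hops; remaining 13 packets each add one t_tx.
Total = (2+14-1)·t_tx + 2·t_prop = 15·0.00508978 + 2·0.171569 = 0.419 ms.

0.419 ms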